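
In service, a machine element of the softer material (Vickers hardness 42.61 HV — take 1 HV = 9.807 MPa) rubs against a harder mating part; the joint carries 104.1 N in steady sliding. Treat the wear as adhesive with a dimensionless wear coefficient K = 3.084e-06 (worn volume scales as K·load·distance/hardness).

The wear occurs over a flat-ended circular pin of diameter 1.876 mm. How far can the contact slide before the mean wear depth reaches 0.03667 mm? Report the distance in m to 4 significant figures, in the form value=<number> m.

value=131.9 m

The intermediates are displayed rounded; every step carries full float precision, and rounded just once to four significant digits.
Convert: Hardness H = 42.61 HV × 9.807 MPa/HV = 417.9 MPa = 4.179e+08 Pa.
Convert: Pin diameter d = 1.876 mm = 0.001876 m. Contact area A = π·d²/4 = π·(0.001876 m)²/4 = 2.764e-06 m².
Convert: Depth limit h_lim = 0.03667 mm = 3.667e-05 m.
Expressed in SI base units: W = 104.1 N, H = 4.179e+08 Pa, K = 3.084e-06.
At the depth limit, V_lim = h_lim·A = 3.667e-05 · 2.764e-06 = 1.014e-10 m³.
Sliding life L = V_lim·H/(K·W) = 1.014e-10 · 4.179e+08 / (3.084e-06 · 104.1) = 131.9 m.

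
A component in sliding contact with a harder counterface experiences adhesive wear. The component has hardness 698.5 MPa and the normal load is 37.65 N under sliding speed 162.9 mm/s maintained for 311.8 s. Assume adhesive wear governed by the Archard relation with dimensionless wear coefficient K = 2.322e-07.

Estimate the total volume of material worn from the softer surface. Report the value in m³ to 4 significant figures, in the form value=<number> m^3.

value=6.357e-13 m^3

Printed values are rounded, and every step carries exact precision — one final rounding: four significant figures.
Sliding speed v = 162.9 mm/s = 0.1629 m/s. Distance L = v·t = 0.1629 m/s × 311.8 s = 50.79 m.
Hardness H = 698.5 MPa = 6.985e+08 Pa.
SI base units throughout: W = 37.65 N, H = 6.985e+08 Pa, K = 2.322e-07.
Archard volume V = K·W·L/H = 2.322e-07 · 37.65 · 50.79 / 6.985e+08 = 6.357e-13 m³.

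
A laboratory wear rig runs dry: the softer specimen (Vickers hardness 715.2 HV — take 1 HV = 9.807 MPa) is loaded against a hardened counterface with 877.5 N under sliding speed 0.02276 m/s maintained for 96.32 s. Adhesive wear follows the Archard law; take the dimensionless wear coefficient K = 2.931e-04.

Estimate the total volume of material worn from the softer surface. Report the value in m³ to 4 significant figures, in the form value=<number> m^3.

All working math keeps exact precision. Shown intermediates are rounded — one final rounding, at 4 significant figures.
Distance L = v·t = 0.02276 m/s × 96.32 s = 2.192 m.
Hardness H = 715.2 HV × 9.807 MPa/HV = 7014 MPa = 7.014e+09 Pa.
In SI base units, W = 877.5 N, H = 7.014e+09 Pa, K = 2.931e-04.
The Archard volume V = K·W·L/H = 2.931e-04 · 877.5 · 2.192 / 7.014e+09 = 8.039e-11 m³.

value=8.039e-11 m^3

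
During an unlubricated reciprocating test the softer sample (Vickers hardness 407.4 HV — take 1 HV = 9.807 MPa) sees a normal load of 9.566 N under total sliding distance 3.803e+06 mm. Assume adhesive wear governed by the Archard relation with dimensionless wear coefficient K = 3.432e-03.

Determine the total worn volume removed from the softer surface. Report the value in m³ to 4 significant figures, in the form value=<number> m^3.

value=3.125e-08 m^3

Intermediates are shown rounded — the algebra carries full precision — one last rounding to 4 significant digits.
Total distance L = 3.803e+06 mm = 3803 m.
Hardness H = 407.4 HV × 9.807 MPa/HV = 3995 MPa = 3.995e+09 Pa.
SI base units throughout: W = 9.566 N, H = 3.995e+09 Pa, K = 3.432e-03.
Worn volume V = K·W·L/H = 3.432e-03 · 9.566 · 3803 / 3.995e+09 = 3.125e-08 m³.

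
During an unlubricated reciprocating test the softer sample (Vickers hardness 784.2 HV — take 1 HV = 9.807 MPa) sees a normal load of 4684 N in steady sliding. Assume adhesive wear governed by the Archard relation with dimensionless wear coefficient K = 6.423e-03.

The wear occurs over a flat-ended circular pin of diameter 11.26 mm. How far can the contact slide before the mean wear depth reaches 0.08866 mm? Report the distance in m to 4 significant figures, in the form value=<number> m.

value=2.257 m

Intermediates are printed rounded; every step runs at full precision, and rounded once at the end: 4 significant digits.
Hardness H = 784.2 HV × 9.807 MPa/HV = 7691 MPa = 7.691e+09 Pa.
Pin diameter d = 11.26 mm = 0.01126 m. Contact area A = π·d²/4 = π·(0.01126 m)²/4 = 9.958e-05 m².
Depth limit h_lim = 0.08866 mm = 8.866e-05 m.
In SI base units, W = 4684 N, H = 7.691e+09 Pa, K = 6.423e-03.
Allowed volume V_lim = h_lim·A = 8.866e-05 · 9.958e-05 = 8.829e-09 m³.
Life L = V_lim·H/(K·W) = 8.829e-09 · 7.691e+09 / (6.423e-03 · 4684) = 2.257 m.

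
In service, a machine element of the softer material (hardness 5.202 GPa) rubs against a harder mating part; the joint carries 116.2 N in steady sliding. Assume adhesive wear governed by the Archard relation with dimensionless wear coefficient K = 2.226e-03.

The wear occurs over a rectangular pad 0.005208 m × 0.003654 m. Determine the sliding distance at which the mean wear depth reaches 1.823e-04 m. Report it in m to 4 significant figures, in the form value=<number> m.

value=69.77 m

Intermediate values are shown rounded. The algebra maintains full float precision, and a single final rounding, at four significant figures.
Hardness H = 5.202 GPa = 5.202e+09 Pa.
Contact area A = 0.005208 m × 0.003654 m = 1.903e-05 m².
As SI base values: W = 116.2 N, H = 5.202e+09 Pa, K = 2.226e-03.
Wearable volume V_lim = h_lim·A = 1.823e-04 · 1.903e-05 = 3.469e-09 m³.
Sliding life L = V_lim·H/(K·W) = 3.469e-09 · 5.202e+09 / (2.226e-03 · 116.2) = 69.77 m.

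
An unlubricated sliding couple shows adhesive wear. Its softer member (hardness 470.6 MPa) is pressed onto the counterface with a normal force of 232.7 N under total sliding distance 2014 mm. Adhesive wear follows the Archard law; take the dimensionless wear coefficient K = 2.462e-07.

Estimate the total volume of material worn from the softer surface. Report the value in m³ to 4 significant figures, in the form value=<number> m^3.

value=2.452e-13 m^3

All arithmetic maintains full precision; intermediates are printed rounded. Rounded just once: four significant figures.
Distance covered L = 2014 mm = 2.014 m.
Hardness H = 470.6 MPa = 4.706e+08 Pa.
As SI base values: W = 232.7 N, H = 4.706e+08 Pa, K = 2.462e-07.
Wear volume V = K·W·L/H = 2.462e-07 · 232.7 · 2.014 / 4.706e+08 = 2.452e-13 m³.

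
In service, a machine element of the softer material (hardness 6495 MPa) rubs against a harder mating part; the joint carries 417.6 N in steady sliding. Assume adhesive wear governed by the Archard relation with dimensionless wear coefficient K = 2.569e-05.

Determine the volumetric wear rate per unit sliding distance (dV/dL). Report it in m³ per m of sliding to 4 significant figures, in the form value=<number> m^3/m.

All working math keeps full precision — the intermediates appear rounded; one final rounding to 4 significant digits.
Hardness H = 6495 MPa = 6.495e+09 Pa.
In SI base units, W = 417.6 N, H = 6.495e+09 Pa, K = 2.569e-05.
Rate of wear dV/dL = K·W/H: 2.569e-05 · 417.6 / 6.495e+09 = 1.652e-12 m³/m.

value=1.652e-12 m^3/m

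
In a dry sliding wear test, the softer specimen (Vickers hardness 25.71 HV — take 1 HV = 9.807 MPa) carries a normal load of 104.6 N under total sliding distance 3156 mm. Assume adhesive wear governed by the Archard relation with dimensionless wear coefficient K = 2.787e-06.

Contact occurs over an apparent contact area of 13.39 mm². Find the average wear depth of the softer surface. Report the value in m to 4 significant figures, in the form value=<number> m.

Intermediate values appear rounded; the computation runs at exact precision, and rounded once at the end: 4 significant digits.
Convert: Distance L = 3156 mm = 3.156 m.
Convert: Hardness H = 25.71 HV × 9.807 MPa/HV = 252.1 MPa = 2.521e+08 Pa.
Convert: Contact area A = 13.39 mm² = 1.339e-05 m².
In SI base units, W = 104.6 N, H = 2.521e+08 Pa, K = 2.787e-06.
Archard relation: V = K·W·L/H = 2.787e-06 · 104.6 · 3.156 / 2.521e+08 = 3.649e-12 m³.
Mean wear depth h = V/A = 3.649e-12 / 1.339e-05 = 2.725e-07 m.

value=2.725e-07 m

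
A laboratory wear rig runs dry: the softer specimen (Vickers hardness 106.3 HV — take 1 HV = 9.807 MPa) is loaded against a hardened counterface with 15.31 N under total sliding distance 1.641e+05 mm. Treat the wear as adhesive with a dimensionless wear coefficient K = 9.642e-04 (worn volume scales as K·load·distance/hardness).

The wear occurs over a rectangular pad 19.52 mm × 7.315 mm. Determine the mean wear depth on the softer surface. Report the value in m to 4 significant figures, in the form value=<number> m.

All working math holds full precision — intermediates appear rounded — one last rounding to four significant digits.
Distance L = 1.641e+05 mm = 164.1 m.
Hardness H = 106.3 HV × 9.807 MPa/HV = 1042 MPa = 1.042e+09 Pa.
Pad sides 19.52 mm × 7.315 mm = 0.01952 m × 0.007315 m. Contact area A = 0.01952 m × 0.007315 m = 1.428e-04 m².
Collected in SI base units: W = 15.31 N, H = 1.042e+09 Pa, K = 9.642e-04.
The Archard volume V = K·W·L/H = 9.642e-04 · 15.31 · 164.1 / 1.042e+09 = 2.324e-09 m³.
Average depth h = V/A = 2.324e-09 / 1.428e-04 = 1.627e-05 m.

value=1.627e-05 m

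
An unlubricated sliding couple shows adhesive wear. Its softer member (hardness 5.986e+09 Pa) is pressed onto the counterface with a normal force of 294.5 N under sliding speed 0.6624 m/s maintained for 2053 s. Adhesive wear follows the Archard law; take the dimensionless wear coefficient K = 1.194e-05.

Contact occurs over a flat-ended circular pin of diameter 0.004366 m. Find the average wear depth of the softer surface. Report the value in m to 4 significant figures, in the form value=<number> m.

All arithmetic maintains exact precision — displayed values are rounded. Rounded once at the end to four significant figures.
Sliding distance L = v·t = 0.6624 m/s × 2053 s = 1360 m.
Contact area A = π·d²/4 = π·(0.004366 m)²/4 = 1.497e-05 m².
As SI base values: W = 294.5 N, H = 5.986e+09 Pa, K = 1.194e-05.
Worn volume V = K·W·L/H = 1.194e-05 · 294.5 · 1360 / 5.986e+09 = 7.988e-10 m³.
Average depth h = V/A = 7.988e-10 / 1.497e-05 = 5.336e-05 m.

value=5.336e-05 m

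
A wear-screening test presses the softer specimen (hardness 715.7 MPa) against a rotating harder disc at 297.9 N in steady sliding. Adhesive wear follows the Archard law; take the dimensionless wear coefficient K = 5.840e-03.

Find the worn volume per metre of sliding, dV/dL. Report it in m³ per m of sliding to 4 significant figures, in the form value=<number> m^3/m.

The intermediates are printed rounded — every step carries full precision. Rounded once at the end, at four significant digits.
Convert: Hardness H = 715.7 MPa = 7.157e+08 Pa.
In SI base units: W = 297.9 N, H = 7.157e+08 Pa, K = 5.840e-03.
Volumetric rate dV/dL = K·W/H — distance-free: 5.840e-03 · 297.9 / 7.157e+08 = 2.431e-09 m³/m.

value=2.431e-09 m^3/m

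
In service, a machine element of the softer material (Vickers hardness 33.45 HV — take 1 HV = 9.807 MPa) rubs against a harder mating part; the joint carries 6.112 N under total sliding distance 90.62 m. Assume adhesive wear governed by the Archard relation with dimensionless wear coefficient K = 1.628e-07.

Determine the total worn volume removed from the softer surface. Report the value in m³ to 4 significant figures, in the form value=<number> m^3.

value=2.749e-13 m^3

Printed values are rounded, and each operation runs at exact precision; rounded once at the end, at 4 significant figures.
Convert: Hardness H = 33.45 HV × 9.807 MPa/HV = 328.0 MPa = 3.280e+08 Pa.
SI base units throughout: W = 6.112 N, H = 3.280e+08 Pa, K = 1.628e-07.
Archard volume V = K·W·L/H = 1.628e-07 · 6.112 · 90.62 / 3.280e+08 = 2.749e-13 m³.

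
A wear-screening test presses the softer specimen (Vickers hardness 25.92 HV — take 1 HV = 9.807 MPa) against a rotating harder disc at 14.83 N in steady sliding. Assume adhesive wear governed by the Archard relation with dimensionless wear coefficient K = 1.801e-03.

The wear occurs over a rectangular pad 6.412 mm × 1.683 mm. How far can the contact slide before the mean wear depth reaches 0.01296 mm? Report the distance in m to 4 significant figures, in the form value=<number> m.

Intermediates are printed rounded; all working math keeps exact precision, and one last rounding: 4 significant figures.
Hardness H = 25.92 HV × 9.807 MPa/HV = 254.2 MPa = 2.542e+08 Pa.
Pad sides 6.412 mm × 1.683 mm = 0.006412 m × 0.001683 m. Contact area A = 0.006412 m × 0.001683 m = 1.079e-05 m².
Depth limit h_lim = 0.01296 mm = 1.296e-05 m.
Collected in SI base units: W = 14.83 N, H = 2.542e+08 Pa, K = 1.801e-03.
At the depth limit, V_lim = h_lim·A = 1.296e-05 · 1.079e-05 = 1.399e-10 m³.
Thus life L = V_lim·H/(K·W) = 1.399e-10 · 2.542e+08 / (1.801e-03 · 14.83) = 1.331 m.

value=1.331 m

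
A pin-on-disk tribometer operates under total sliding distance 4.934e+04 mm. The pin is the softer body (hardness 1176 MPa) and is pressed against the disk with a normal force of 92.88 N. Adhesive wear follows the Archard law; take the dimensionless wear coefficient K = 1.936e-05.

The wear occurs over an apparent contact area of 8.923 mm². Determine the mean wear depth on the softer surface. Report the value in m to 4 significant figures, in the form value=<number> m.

value=8.455e-06 m

Shown intermediates are rounded. All working math holds full precision — rounded just once: 4 significant figures.
Sliding distance L = 4.934e+04 mm = 49.34 m.
Hardness H = 1176 MPa = 1.176e+09 Pa.
Contact area A = 8.923 mm² = 8.923e-06 m².
SI base units throughout: W = 92.88 N, H = 1.176e+09 Pa, K = 1.936e-05.
Archard volume V = K·W·L/H = 1.936e-05 · 92.88 · 49.34 / 1.176e+09 = 7.544e-11 m³.
Mean depth h = V/A = 7.544e-11 / 8.923e-06 = 8.455e-06 m.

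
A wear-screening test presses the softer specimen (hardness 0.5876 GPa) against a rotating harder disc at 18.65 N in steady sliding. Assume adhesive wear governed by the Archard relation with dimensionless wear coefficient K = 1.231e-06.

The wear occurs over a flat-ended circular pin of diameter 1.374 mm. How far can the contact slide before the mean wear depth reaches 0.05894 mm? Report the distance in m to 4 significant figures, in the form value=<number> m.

value=2237 m

The algebra holds full float precision, and intermediates are displayed rounded. Rounded just once to 4 significant figures.
Convert: Hardness H = 0.5876 GPa = 5.876e+08 Pa.
Convert: Pin diameter d = 1.374 mm = 0.001374 m. Contact area A = π·d²/4 = π·(0.001374 m)²/4 = 1.483e-06 m².
Convert: Depth limit h_lim = 0.05894 mm = 5.894e-05 m.
Working in SI base units: W = 18.65 N, H = 5.876e+08 Pa, K = 1.231e-06.
Volume at the limit: V_lim = h_lim·A = 5.894e-05 · 1.483e-06 = 8.739e-11 m³.
Life L = V_lim·H/(K·W) = 8.739e-11 · 5.876e+08 / (1.231e-06 · 18.65) = 2237 m.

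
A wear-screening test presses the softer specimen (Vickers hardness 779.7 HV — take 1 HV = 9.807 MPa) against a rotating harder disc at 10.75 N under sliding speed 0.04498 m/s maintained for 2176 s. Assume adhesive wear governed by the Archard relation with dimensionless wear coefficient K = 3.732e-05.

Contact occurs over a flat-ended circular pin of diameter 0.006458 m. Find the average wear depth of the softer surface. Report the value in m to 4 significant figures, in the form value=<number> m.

value=1.568e-07 m

Each operation carries full precision. The intermediates are displayed rounded. Rounded just once, at four significant digits.
Convert: Sliding distance L = v·t = 0.04498 m/s × 2176 s = 97.88 m.
Convert: Hardness H = 779.7 HV × 9.807 MPa/HV = 7647 MPa = 7.647e+09 Pa.
Convert: Contact area A = π·d²/4 = π·(0.006458 m)²/4 = 3.276e-05 m².
Working in SI base units: W = 10.75 N, H = 7.647e+09 Pa, K = 3.732e-05.
Archard volume V = K·W·L/H = 3.732e-05 · 10.75 · 97.88 / 7.647e+09 = 5.135e-12 m³.
Wear depth h = V/A = 5.135e-12 / 3.276e-05 = 1.568e-07 m.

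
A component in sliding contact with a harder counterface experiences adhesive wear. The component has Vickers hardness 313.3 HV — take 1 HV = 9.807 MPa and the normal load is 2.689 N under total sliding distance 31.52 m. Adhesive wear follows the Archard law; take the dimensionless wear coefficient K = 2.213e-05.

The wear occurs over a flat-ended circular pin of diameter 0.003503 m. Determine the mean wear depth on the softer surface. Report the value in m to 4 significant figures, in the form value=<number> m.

The algebra holds exact precision, and intermediates are printed rounded. Rounded just once: 4 significant figures.
Convert: Hardness H = 313.3 HV × 9.807 MPa/HV = 3073 MPa = 3.073e+09 Pa.
Convert: Contact area A = π·d²/4 = π·(0.003503 m)²/4 = 9.638e-06 m².
In SI base units: W = 2.689 N, H = 3.073e+09 Pa, K = 2.213e-05.
Archard relation: V = K·W·L/H = 2.213e-05 · 2.689 · 31.52 / 3.073e+09 = 6.105e-13 m³.
Depth of wear h = V/A = 6.105e-13 / 9.638e-06 = 6.334e-08 m.

value=6.334e-08 m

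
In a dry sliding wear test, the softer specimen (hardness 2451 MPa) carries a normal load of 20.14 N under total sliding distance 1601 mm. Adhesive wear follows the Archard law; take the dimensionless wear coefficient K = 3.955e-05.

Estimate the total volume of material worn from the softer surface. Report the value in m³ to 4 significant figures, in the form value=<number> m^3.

Intermediates are shown rounded; the computation maintains full precision, and one final rounding: four significant figures.
Distance L = 1601 mm = 1.601 m.
Hardness H = 2451 MPa = 2.451e+09 Pa.
Collected in SI base units: W = 20.14 N, H = 2.451e+09 Pa, K = 3.955e-05.
The Archard volume V = K·W·L/H = 3.955e-05 · 20.14 · 1.601 / 2.451e+09 = 5.203e-13 m³.

value=5.203e-13 m^3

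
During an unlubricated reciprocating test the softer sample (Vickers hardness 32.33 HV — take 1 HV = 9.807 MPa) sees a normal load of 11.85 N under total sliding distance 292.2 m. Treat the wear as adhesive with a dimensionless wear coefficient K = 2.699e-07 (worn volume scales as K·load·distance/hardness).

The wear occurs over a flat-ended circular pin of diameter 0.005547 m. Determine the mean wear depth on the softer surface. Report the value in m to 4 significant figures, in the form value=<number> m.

value=1.220e-07 m

Every step keeps full precision, and intermediate values appear rounded, and one final rounding to four significant digits.
Convert: Hardness H = 32.33 HV × 9.807 MPa/HV = 317.1 MPa = 3.171e+08 Pa.
Convert: Contact area A = π·d²/4 = π·(0.005547 m)²/4 = 2.417e-05 m².
In SI base units: W = 11.85 N, H = 3.171e+08 Pa, K = 2.699e-07.
Apply Archard: V = K·W·L/H = 2.699e-07 · 11.85 · 292.2 / 3.171e+08 = 2.948e-12 m³.
Depth h = V/A = 2.948e-12 / 2.417e-05 = 1.220e-07 m.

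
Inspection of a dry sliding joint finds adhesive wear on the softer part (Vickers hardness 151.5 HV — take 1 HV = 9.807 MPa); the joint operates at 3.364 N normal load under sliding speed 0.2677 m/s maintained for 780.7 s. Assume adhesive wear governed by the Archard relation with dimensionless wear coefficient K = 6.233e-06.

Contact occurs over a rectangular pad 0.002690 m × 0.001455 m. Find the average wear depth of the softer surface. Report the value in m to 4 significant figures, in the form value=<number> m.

The computation keeps full precision; intermediate values appear rounded. Rounded once at the end: four significant digits.
Convert: Distance covered L = v·t = 0.2677 m/s × 780.7 s = 209.0 m.
Convert: Hardness H = 151.5 HV × 9.807 MPa/HV = 1486 MPa = 1.486e+09 Pa.
Convert: Contact area A = 0.002690 m × 0.001455 m = 3.914e-06 m².
In SI base units: W = 3.364 N, H = 1.486e+09 Pa, K = 6.233e-06.
By Archard's law, V = K·W·L/H = 6.233e-06 · 3.364 · 209.0 / 1.486e+09 = 2.949e-12 m³.
Wear depth h = V/A = 2.949e-12 / 3.914e-06 = 7.536e-07 m.

value=7.536e-07 m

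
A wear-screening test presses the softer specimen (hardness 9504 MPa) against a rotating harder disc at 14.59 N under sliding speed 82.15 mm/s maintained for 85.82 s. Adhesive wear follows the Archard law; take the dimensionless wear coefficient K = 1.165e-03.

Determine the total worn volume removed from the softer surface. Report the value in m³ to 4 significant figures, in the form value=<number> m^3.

value=1.261e-11 m^3

The intermediates are printed rounded. Each operation carries full float precision, and a lone final rounding to four significant figures.
Sliding speed v = 82.15 mm/s = 0.08215 m/s. Path length L = v·t = 0.08215 m/s × 85.82 s = 7.050 m.
Hardness H = 9504 MPa = 9.504e+09 Pa.
In SI base units: W = 14.59 N, H = 9.504e+09 Pa, K = 1.165e-03.
Archard volume V = K·W·L/H = 1.165e-03 · 14.59 · 7.050 / 9.504e+09 = 1.261e-11 m³.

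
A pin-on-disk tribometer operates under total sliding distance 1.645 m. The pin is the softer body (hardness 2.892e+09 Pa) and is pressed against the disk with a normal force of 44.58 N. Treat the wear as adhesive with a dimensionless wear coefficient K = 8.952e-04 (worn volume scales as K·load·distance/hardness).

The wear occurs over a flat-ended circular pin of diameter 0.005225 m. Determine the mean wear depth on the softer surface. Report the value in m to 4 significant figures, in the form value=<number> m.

The intermediates appear rounded; all working math carries exact precision — a lone final rounding, at four significant digits.
Convert: Contact area A = π·d²/4 = π·(0.005225 m)²/4 = 2.144e-05 m².
Restated in SI base units: W = 44.58 N, H = 2.892e+09 Pa, K = 8.952e-04.
Apply Archard: V = K·W·L/H = 8.952e-04 · 44.58 · 1.645 / 2.892e+09 = 2.270e-11 m³.
Mean wear depth h = V/A = 2.270e-11 / 2.144e-05 = 1.059e-06 m.

value=1.059e-06 m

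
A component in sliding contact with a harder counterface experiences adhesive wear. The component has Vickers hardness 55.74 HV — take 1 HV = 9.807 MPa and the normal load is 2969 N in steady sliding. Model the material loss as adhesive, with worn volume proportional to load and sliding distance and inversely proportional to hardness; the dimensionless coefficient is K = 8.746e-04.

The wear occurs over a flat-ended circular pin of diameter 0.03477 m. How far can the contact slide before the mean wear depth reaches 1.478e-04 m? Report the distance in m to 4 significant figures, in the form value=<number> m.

Intermediate values appear rounded. The algebra keeps full precision, and one final rounding to 4 significant figures.
Hardness H = 55.74 HV × 9.807 MPa/HV = 546.6 MPa = 5.466e+08 Pa.
Contact area A = π·d²/4 = π·(0.03477 m)²/4 = 9.495e-04 m².
Collected in SI base units: W = 2969 N, H = 5.466e+08 Pa, K = 8.746e-04.
Wearable volume V_lim = h_lim·A = 1.478e-04 · 9.495e-04 = 1.403e-07 m³.
So the life L = V_lim·H/(K·W) = 1.403e-07 · 5.466e+08 / (8.746e-04 · 2969) = 29.54 m.

value=29.54 m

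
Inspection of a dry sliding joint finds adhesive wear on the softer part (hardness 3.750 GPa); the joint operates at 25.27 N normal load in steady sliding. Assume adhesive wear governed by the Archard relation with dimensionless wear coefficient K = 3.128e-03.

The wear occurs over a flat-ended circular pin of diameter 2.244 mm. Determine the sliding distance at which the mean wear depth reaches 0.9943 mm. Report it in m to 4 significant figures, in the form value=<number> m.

value=186.6 m

Intermediates are printed rounded — each operation maintains exact precision — a single final rounding to 4 significant digits.
Hardness H = 3.750 GPa = 3.750e+09 Pa.
Pin diameter d = 2.244 mm = 0.002244 m. Contact area A = π·d²/4 = π·(0.002244 m)²/4 = 3.955e-06 m².
Depth limit h_lim = 0.9943 mm = 9.943e-04 m.
Expressed in SI base units: W = 25.27 N, H = 3.750e+09 Pa, K = 3.128e-03.
Wearable volume V_lim = h_lim·A = 9.943e-04 · 3.955e-06 = 3.932e-09 m³.
Inverting, life L = V_lim·H/(K·W) = 3.932e-09 · 3.750e+09 / (3.128e-03 · 25.27) = 186.6 m.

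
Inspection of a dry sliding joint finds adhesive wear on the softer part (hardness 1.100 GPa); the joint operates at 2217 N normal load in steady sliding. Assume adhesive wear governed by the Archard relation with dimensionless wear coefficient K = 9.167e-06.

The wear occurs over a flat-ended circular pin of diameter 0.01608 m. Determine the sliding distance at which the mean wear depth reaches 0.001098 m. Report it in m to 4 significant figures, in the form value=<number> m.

value=1.207e+04 m

Printed values are rounded; all arithmetic maintains full precision; rounded just once to 4 significant digits.
Hardness H = 1.100 GPa = 1.100e+09 Pa.
Contact area A = π·d²/4 = π·(0.01608 m)²/4 = 2.031e-04 m².
In SI base units: W = 2217 N, H = 1.100e+09 Pa, K = 9.167e-06.
Volume at the limit: V_lim = h_lim·A = 0.001098 · 2.031e-04 = 2.230e-07 m³.
Inverting, life L = V_lim·H/(K·W) = 2.230e-07 · 1.100e+09 / (9.167e-06 · 2217) = 1.207e+04 m.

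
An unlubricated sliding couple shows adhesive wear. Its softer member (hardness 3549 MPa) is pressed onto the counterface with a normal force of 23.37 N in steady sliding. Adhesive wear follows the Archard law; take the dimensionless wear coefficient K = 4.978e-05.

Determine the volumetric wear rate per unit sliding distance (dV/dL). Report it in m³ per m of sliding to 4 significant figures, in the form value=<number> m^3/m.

value=3.278e-13 m^3/m

Every step holds full precision, and printed values are rounded, and one last rounding to four significant digits.
Convert: Hardness H = 3549 MPa = 3.549e+09 Pa.
Restated in SI base units: W = 23.37 N, H = 3.549e+09 Pa, K = 4.978e-05.
Volumetric rate dV/dL = K·W/H (no L dependence): 4.978e-05 · 23.37 / 3.549e+09 = 3.278e-13 m³/m.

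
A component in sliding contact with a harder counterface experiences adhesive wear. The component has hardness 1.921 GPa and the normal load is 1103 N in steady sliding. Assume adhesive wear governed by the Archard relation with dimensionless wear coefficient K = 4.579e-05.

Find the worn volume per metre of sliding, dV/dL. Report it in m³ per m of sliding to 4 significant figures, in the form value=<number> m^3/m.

All working math keeps full float precision. Intermediates are displayed rounded, and a single final rounding: 4 significant figures.
Convert: Hardness H = 1.921 GPa = 1.921e+09 Pa.
Collected in SI base units: W = 1103 N, H = 1.921e+09 Pa, K = 4.579e-05.
The wear rate dV/dL = K·W/H, so: 4.579e-05 · 1103 / 1.921e+09 = 2.629e-11 m³/m.

value=2.629e-11 m^3/m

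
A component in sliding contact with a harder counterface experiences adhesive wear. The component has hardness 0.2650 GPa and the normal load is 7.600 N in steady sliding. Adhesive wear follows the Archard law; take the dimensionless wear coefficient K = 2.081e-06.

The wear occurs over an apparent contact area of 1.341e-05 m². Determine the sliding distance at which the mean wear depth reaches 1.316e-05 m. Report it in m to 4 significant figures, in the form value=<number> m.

Each operation holds full precision, and intermediates are displayed rounded — rounded just once, at four significant digits.
Convert: Hardness H = 0.2650 GPa = 2.650e+08 Pa.
Collected in SI base units: W = 7.600 N, H = 2.650e+08 Pa, K = 2.081e-06.
Volume at the limit: V_lim = h_lim·A = 1.316e-05 · 1.341e-05 = 1.765e-10 m³.
So the life L = V_lim·H/(K·W) = 1.765e-10 · 2.650e+08 / (2.081e-06 · 7.600) = 2957 m.

value=2957 m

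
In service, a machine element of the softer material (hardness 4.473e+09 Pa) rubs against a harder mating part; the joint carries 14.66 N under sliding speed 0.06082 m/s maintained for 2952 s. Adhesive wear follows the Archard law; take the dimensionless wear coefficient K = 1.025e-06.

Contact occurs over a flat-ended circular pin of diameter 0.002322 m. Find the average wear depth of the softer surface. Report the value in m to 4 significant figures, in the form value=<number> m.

The intermediates are displayed rounded; each operation holds full precision — rounded once at the end, at four significant figures.
Distance L = v·t = 0.06082 m/s × 2952 s = 179.5 m.
Contact area A = π·d²/4 = π·(0.002322 m)²/4 = 4.235e-06 m².
In SI base units, W = 14.66 N, H = 4.473e+09 Pa, K = 1.025e-06.
Wear volume V = K·W·L/H = 1.025e-06 · 14.66 · 179.5 / 4.473e+09 = 6.031e-13 m³.
Mean depth h = V/A = 6.031e-13 / 4.235e-06 = 1.424e-07 m.

value=1.424e-07 m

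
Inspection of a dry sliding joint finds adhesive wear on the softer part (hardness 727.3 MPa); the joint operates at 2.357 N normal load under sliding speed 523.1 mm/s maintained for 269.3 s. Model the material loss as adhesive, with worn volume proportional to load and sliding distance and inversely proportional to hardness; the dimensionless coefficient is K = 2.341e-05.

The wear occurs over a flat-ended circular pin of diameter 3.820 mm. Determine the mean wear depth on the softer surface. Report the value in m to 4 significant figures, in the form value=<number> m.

value=9.325e-07 m

Intermediates are displayed rounded. The computation maintains exact precision — rounded just once to four significant figures.
Convert: Sliding speed v = 523.1 mm/s = 0.5231 m/s. Distance covered L = v·t = 0.5231 m/s × 269.3 s = 140.9 m.
Convert: Hardness H = 727.3 MPa = 7.273e+08 Pa.
Convert: Pin diameter d = 3.820 mm = 0.003820 m. Contact area A = π·d²/4 = π·(0.003820 m)²/4 = 1.146e-05 m².
Restated in SI base units: W = 2.357 N, H = 7.273e+08 Pa, K = 2.341e-05.
Worn volume V = K·W·L/H = 2.341e-05 · 2.357 · 140.9 / 7.273e+08 = 1.069e-11 m³.
Depth of wear h = V/A = 1.069e-11 / 1.146e-05 = 9.325e-07 m.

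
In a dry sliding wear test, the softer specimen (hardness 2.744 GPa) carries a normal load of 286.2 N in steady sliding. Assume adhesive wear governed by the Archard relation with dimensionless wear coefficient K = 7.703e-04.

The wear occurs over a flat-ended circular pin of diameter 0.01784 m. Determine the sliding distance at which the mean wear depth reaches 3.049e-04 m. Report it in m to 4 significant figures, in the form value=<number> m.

value=948.6 m

The computation holds full precision — the intermediates appear rounded, and one final rounding: four significant figures.
Hardness H = 2.744 GPa = 2.744e+09 Pa.
Contact area A = π·d²/4 = π·(0.01784 m)²/4 = 2.500e-04 m².
In SI base units: W = 286.2 N, H = 2.744e+09 Pa, K = 7.703e-04.
Volume at the limit: V_lim = h_lim·A = 3.049e-04 · 2.500e-04 = 7.621e-08 m³.
Thus life L = V_lim·H/(K·W) = 7.621e-08 · 2.744e+09 / (7.703e-04 · 286.2) = 948.6 m.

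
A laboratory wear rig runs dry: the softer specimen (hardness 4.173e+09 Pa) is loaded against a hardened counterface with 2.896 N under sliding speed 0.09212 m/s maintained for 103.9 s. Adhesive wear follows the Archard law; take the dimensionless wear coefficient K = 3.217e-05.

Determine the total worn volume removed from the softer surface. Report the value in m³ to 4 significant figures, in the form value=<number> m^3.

value=2.137e-13 m^3

Intermediates are printed rounded. All arithmetic keeps exact precision, and rounded just once: 4 significant digits.
Convert: Total distance L = v·t = 0.09212 m/s × 103.9 s = 9.571 m.
SI base units throughout: W = 2.896 N, H = 4.173e+09 Pa, K = 3.217e-05.
Volume removed: V = K·W·L/H = 3.217e-05 · 2.896 · 9.571 / 4.173e+09 = 2.137e-13 m³.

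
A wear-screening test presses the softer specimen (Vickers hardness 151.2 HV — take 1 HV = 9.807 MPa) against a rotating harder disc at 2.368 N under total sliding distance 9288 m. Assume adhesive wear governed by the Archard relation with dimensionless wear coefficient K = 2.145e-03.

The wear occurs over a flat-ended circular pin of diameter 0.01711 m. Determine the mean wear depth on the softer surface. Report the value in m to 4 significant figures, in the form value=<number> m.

value=1.384e-04 m

The algebra keeps full float precision; intermediate values are displayed rounded; rounded once at the end to 4 significant digits.
Hardness H = 151.2 HV × 9.807 MPa/HV = 1483 MPa = 1.483e+09 Pa.
Contact area A = π·d²/4 = π·(0.01711 m)²/4 = 2.299e-04 m².
In SI base units, W = 2.368 N, H = 1.483e+09 Pa, K = 2.145e-03.
By Archard's law, V = K·W·L/H = 2.145e-03 · 2.368 · 9288 / 1.483e+09 = 3.182e-08 m³.
Mean depth h = V/A = 3.182e-08 / 2.299e-04 = 1.384e-04 m.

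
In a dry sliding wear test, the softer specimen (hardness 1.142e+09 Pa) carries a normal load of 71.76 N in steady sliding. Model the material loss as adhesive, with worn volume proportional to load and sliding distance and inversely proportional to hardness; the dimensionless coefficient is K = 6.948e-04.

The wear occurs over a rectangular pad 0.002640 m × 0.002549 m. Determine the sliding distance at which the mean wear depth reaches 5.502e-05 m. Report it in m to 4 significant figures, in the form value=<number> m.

Displayed values are rounded; every step keeps full float precision — one final rounding, at four significant figures.
Contact area A = 0.002640 m × 0.002549 m = 6.729e-06 m².
In SI base units: W = 71.76 N, H = 1.142e+09 Pa, K = 6.948e-04.
Volume at the limit: V_lim = h_lim·A = 5.502e-05 · 6.729e-06 = 3.702e-10 m³.
Inverting, life L = V_lim·H/(K·W) = 3.702e-10 · 1.142e+09 / (6.948e-04 · 71.76) = 8.480 m.

value=8.480 m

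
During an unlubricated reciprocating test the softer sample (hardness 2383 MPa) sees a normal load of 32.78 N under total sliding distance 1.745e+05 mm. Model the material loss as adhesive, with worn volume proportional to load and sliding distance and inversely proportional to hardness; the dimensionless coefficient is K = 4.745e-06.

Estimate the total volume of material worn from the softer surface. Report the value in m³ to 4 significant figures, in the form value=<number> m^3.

Every step keeps full float precision. Intermediate values appear rounded; rounded just once, at four significant digits.
Convert: Sliding distance L = 1.745e+05 mm = 174.5 m.
Convert: Hardness H = 2383 MPa = 2.383e+09 Pa.
Working in SI base units: W = 32.78 N, H = 2.383e+09 Pa, K = 4.745e-06.
Wear volume V = K·W·L/H = 4.745e-06 · 32.78 · 174.5 / 2.383e+09 = 1.139e-11 m³.

value=1.139e-11 m^3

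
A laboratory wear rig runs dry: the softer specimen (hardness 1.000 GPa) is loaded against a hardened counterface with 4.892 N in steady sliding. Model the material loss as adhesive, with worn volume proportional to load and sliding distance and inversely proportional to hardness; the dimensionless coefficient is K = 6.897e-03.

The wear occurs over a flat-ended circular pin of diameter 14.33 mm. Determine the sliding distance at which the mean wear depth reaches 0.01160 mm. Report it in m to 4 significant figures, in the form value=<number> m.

value=55.45 m

Every step keeps full float precision. The intermediates appear rounded. Rounded once at the end, at four significant digits.
Hardness H = 1.000 GPa = 1.000e+09 Pa.
Pin diameter d = 14.33 mm = 0.01433 m. Contact area A = π·d²/4 = π·(0.01433 m)²/4 = 1.613e-04 m².
Depth limit h_lim = 0.01160 mm = 1.160e-05 m.
Collected in SI base units: W = 4.892 N, H = 1.000e+09 Pa, K = 6.897e-03.
Allowed volume V_lim = h_lim·A = 1.160e-05 · 1.613e-04 = 1.871e-09 m³.
So the life L = V_lim·H/(K·W) = 1.871e-09 · 1.000e+09 / (6.897e-03 · 4.892) = 55.45 m.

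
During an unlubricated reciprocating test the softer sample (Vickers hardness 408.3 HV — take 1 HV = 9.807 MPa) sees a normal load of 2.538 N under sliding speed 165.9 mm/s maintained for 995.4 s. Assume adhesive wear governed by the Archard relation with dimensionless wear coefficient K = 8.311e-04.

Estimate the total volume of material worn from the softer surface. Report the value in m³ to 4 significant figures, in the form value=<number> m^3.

Intermediates are displayed rounded; each operation holds full precision — a single final rounding, at four significant figures.
Sliding speed v = 165.9 mm/s = 0.1659 m/s. Distance L = v·t = 0.1659 m/s × 995.4 s = 165.1 m.
Hardness H = 408.3 HV × 9.807 MPa/HV = 4004 MPa = 4.004e+09 Pa.
As SI base values: W = 2.538 N, H = 4.004e+09 Pa, K = 8.311e-04.
Archard relation: V = K·W·L/H = 8.311e-04 · 2.538 · 165.1 / 4.004e+09 = 8.699e-11 m³.

value=8.699e-11 m^3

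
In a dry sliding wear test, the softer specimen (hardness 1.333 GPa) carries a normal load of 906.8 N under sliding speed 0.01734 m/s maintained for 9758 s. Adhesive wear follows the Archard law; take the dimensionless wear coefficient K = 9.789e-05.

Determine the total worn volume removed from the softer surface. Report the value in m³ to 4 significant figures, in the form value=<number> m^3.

Intermediate values appear rounded — all working math runs at full float precision — one last rounding: 4 significant figures.
Sliding distance L = v·t = 0.01734 m/s × 9758 s = 169.2 m.
Hardness H = 1.333 GPa = 1.333e+09 Pa.
As SI base values: W = 906.8 N, H = 1.333e+09 Pa, K = 9.789e-05.
By Archard's law, V = K·W·L/H = 9.789e-05 · 906.8 · 169.2 / 1.333e+09 = 1.127e-08 m³.

value=1.127e-08 m^3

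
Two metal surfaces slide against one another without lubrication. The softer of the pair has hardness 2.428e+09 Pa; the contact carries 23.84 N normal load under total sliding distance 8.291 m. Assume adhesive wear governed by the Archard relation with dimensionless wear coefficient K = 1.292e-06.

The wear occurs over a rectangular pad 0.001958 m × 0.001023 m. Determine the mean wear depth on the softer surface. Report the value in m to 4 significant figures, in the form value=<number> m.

Intermediate values are shown rounded — the computation keeps full float precision. Rounded once at the end to four significant figures.
Convert: Contact area A = 0.001958 m × 0.001023 m = 2.003e-06 m².
In SI base units, W = 23.84 N, H = 2.428e+09 Pa, K = 1.292e-06.
By Archard's law, V = K·W·L/H = 1.292e-06 · 23.84 · 8.291 / 2.428e+09 = 1.052e-13 m³.
Mean wear depth h = V/A = 1.052e-13 / 2.003e-06 = 5.251e-08 m.

value=5.251e-08 m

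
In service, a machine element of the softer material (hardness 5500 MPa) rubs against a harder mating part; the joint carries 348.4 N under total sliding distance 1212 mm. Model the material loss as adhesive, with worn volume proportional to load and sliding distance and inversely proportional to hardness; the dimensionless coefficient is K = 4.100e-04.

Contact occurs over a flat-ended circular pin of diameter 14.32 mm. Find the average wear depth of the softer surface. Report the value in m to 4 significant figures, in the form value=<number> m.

value=1.954e-07 m

The intermediates are shown rounded. The computation keeps exact precision, and rounded once at the end, at 4 significant figures.
Convert: The distance L = 1212 mm = 1.212 m.
Convert: Hardness H = 5500 MPa = 5.500e+09 Pa.
Convert: Pin diameter d = 14.32 mm = 0.01432 m. Contact area A = π·d²/4 = π·(0.01432 m)²/4 = 1.611e-04 m².
Restated in SI base units: W = 348.4 N, H = 5.500e+09 Pa, K = 4.100e-04.
Worn volume V = K·W·L/H = 4.100e-04 · 348.4 · 1.212 / 5.500e+09 = 3.148e-11 m³.
Depth h = V/A = 3.148e-11 / 1.611e-04 = 1.954e-07 m.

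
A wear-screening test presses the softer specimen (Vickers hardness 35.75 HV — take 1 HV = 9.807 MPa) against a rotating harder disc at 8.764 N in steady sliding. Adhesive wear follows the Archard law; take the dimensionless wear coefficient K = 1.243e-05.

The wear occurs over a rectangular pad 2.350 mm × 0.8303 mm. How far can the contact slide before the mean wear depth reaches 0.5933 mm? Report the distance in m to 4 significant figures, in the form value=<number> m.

Intermediate values appear rounded. All working math carries exact precision; one final rounding to four significant digits.
Hardness H = 35.75 HV × 9.807 MPa/HV = 350.6 MPa = 3.506e+08 Pa.
Pad sides 2.350 mm × 0.8303 mm = 2.350e-03 m × 8.303e-04 m. Contact area A = 2.350e-03 m × 8.303e-04 m = 1.951e-06 m².
Depth limit h_lim = 0.5933 mm = 5.933e-04 m.
Working in SI base units: W = 8.764 N, H = 3.506e+08 Pa, K = 1.243e-05.
At the depth limit, V_lim = h_lim·A = 5.933e-04 · 1.951e-06 = 1.158e-09 m³.
Inverting, life L = V_lim·H/(K·W) = 1.158e-09 · 3.506e+08 / (1.243e-05 · 8.764) = 3726 m.

value=3726 m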